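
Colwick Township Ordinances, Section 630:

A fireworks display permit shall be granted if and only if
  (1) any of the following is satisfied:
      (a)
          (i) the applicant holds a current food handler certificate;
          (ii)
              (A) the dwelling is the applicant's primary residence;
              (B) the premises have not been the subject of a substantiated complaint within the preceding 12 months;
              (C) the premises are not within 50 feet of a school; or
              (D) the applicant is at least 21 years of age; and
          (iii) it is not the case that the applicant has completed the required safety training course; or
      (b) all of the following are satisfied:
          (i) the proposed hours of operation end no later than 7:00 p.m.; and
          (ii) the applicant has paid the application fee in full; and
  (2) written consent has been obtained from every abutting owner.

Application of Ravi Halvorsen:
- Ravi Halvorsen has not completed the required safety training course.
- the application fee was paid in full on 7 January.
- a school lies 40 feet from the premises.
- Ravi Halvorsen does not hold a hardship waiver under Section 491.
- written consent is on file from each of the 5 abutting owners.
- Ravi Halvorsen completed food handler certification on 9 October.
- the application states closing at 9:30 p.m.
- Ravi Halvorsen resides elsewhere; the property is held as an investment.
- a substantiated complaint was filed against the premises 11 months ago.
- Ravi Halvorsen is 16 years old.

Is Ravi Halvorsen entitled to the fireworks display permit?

(i) food handler cert. — holds.
(A) primary residence — fails.
(B) no complaint in 12 mo. — not satisfied.
(C) ≥50 ft from school — not met.
(D) age ≥ 21 — fails.
So (ii) is not satisfied (F OR F OR F OR F).
(iii) not (safety training) — satisfied.
(a) = T AND F AND T = false.
(i) closes by 7 p.m. — not met.
(ii) fee paid — holds.
So (b) is not satisfied (F AND T).
(1) = F OR F = false.
(2) all abutters consent — satisfied.
So Overall is not satisfied (F AND T).

No — denied.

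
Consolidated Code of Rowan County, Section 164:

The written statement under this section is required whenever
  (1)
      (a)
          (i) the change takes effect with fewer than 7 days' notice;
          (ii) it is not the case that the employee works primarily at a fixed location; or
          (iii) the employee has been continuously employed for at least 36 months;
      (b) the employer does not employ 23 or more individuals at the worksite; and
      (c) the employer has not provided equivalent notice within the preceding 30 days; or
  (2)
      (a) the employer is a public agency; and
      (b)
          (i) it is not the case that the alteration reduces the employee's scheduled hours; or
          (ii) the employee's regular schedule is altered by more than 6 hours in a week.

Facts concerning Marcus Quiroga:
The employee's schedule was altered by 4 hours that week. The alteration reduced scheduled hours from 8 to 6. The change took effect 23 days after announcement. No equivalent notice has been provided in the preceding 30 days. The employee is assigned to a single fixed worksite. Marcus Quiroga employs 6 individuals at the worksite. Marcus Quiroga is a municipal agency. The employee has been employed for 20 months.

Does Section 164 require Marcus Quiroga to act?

No — not required.

(i) < 7 days' notice — fails.
(ii) not (fixed location) — fails.
(iii) tenure ≥ 36 mo. — not met.
So (a) is not satisfied (F OR F OR F).
(b) not (≥ 23 at site) — met.
(c) no recent notice — satisfied.
So (1) is not satisfied (F AND T AND T).
(a) public agency — holds.
(i) not (hours reduced) — not satisfied.
(ii) schedule shift > 6h — not met.
(b) = F OR F = false.
So (2) is not satisfied (T AND F).
So Overall is not satisfied (F OR F).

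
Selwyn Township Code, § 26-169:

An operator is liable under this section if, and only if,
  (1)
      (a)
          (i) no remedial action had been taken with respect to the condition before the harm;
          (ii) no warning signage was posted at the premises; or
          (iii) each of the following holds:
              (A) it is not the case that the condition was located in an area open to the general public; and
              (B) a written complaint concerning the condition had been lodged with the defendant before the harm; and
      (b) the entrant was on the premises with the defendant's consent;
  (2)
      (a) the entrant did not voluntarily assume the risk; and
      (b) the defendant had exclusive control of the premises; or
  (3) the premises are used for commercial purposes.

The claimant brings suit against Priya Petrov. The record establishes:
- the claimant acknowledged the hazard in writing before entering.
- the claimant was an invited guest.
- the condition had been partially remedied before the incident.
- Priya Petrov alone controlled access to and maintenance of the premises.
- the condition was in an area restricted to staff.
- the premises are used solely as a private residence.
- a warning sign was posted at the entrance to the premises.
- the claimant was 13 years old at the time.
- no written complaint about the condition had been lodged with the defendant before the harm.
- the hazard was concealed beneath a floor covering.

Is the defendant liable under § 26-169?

(i) no remedial action — fails.
(ii) no signage posted — not satisfied.
(A) not (public area) — satisfied.
(B) complaint lodged — not met.
(iii) = T AND F = false.
(a): F OR F OR F → false.
(b) consent to enter — holds.
(1): F AND T → false.
(a) no assumed risk — fails.
(b) exclusive control — holds.
So (2) is not satisfied (F AND T).
(3) commercial use — not satisfied.
Overall = F OR F OR F = false.

No — not liable.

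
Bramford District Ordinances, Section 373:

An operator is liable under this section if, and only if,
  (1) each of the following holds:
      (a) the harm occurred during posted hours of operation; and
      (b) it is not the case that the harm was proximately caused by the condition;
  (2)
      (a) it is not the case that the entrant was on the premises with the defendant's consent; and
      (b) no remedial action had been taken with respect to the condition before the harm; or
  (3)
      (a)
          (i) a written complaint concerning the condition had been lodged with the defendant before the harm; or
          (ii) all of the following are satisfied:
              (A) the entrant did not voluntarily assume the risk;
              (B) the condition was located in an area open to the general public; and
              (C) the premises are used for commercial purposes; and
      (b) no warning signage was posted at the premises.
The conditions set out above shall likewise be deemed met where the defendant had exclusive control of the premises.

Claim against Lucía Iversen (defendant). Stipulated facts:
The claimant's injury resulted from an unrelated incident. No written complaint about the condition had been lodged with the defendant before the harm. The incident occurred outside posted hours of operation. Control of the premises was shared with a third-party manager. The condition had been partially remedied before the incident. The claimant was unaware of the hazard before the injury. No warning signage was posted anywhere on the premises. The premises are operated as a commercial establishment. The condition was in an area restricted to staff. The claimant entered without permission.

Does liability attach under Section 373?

No — not liable.

(a) during posted hours — not met.
(b) not (proximate cause) — satisfied.
(1): F AND T → false.
(a) not (consent to enter) — holds.
(b) no remedial action — fails.
(2): T AND F → false.
(i) complaint lodged — not met.
(A) no assumed risk — satisfied.
(B) public area — fails.
(C) commercial use — holds.
(ii) = T AND F AND T = false.
(a) = F OR F = false.
(b) no signage posted — met.
(3) = F AND T = false.
Overall: F OR F OR F → false.
Exception (exclusive control) — not satisfied.
Result: main false OR exception false → false.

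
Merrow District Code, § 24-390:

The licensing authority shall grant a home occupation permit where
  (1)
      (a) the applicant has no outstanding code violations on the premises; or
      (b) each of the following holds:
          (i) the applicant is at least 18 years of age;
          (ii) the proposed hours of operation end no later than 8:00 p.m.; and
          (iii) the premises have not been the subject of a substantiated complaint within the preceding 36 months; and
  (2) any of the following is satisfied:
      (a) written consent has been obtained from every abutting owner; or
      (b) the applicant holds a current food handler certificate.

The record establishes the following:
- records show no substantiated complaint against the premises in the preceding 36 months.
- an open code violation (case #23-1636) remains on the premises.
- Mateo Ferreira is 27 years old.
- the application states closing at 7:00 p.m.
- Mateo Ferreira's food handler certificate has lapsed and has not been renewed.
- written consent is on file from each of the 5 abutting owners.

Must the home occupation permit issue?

Yes — granted.

(a) no code violations — not satisfied.
(i) age ≥ 18 — satisfied.
(ii) closes by 8 p.m. — satisfied.
(iii) no complaint in 36 mo. — satisfied.
So (b) is satisfied (T AND T AND T).
(1) = F OR T = true.
(a) all abutters consent — satisfied.
(b) food handler cert. — not met.
(2) = T OR F = true.
So Overall is satisfied (T AND T).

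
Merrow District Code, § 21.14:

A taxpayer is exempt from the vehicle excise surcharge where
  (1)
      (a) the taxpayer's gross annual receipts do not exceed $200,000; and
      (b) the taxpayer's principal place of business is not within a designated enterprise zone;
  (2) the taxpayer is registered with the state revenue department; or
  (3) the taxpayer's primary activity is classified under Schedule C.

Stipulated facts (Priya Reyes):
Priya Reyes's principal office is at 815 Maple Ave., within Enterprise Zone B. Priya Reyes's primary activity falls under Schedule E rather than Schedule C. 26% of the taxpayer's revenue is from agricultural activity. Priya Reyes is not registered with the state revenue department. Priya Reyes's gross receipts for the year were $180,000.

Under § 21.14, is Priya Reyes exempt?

No — not exempt.

(a) receipts ≤ $200,000 — satisfied.
(b) not (in enterprise zone) — not met.
(1) = T AND F = false.
(2) state-registered — fails.
(3) Schedule C activity — not met.
Overall: F OR F OR F → false.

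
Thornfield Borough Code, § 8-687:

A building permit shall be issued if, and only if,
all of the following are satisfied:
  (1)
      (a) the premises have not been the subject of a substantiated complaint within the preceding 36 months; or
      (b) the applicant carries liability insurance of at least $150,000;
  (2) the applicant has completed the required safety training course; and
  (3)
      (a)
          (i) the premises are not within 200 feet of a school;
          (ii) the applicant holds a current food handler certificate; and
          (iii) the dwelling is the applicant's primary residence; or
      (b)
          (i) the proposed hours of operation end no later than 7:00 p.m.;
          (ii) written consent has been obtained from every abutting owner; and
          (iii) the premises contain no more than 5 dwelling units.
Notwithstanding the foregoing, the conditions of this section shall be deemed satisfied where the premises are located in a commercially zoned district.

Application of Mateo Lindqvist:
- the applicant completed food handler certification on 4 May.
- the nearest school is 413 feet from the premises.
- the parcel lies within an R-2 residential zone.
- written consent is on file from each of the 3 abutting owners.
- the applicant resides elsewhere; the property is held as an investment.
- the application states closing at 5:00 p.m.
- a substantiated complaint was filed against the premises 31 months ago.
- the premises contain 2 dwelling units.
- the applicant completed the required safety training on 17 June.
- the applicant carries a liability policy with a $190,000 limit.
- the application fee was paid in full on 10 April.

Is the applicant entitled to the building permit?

(a) no complaint in 36 mo. — not satisfied.
(b) insurance ≥ $150,000 — satisfied.
(1) = F OR T = true.
(2) safety training — met.
(i) ≥200 ft from school — satisfied.
(ii) food handler cert. — holds.
(iii) primary residence — not satisfied.
So (a) is not satisfied (T AND T AND F).
(i) closes by 7 p.m. — satisfied.
(ii) all abutters consent — holds.
(iii) ≤ 5 units — met.
So (b) is satisfied (T AND T AND T).
So (3) is satisfied (F OR T).
Overall = T AND T AND T = true.
Exception (commercially zoned) — not satisfied.
Result: main true OR exception false → true.

Yes — granted.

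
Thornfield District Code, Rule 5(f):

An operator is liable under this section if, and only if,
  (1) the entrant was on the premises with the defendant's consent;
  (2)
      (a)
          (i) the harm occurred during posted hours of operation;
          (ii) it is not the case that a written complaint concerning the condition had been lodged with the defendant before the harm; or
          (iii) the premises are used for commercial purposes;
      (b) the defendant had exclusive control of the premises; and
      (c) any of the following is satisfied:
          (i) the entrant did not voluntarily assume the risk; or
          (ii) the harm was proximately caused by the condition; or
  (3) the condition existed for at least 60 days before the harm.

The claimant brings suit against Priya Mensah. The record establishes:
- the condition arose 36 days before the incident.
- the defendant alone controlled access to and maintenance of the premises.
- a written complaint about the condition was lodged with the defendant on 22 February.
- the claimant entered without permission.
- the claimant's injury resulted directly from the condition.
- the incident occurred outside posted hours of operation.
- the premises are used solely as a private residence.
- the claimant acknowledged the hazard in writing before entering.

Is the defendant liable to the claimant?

No — not liable.

(1) consent to enter — not met.
(i) during posted hours — not satisfied.
(ii) not (complaint lodged) — not met.
(iii) commercial use — not satisfied.
(a): F OR F OR F → false.
(b) exclusive control — holds.
(i) no assumed risk — not satisfied.
(ii) proximate cause — satisfied.
So (c) is satisfied (F OR T).
So (2) is not satisfied (F AND T AND T).
(3) condition ≥60 days old — fails.
So Overall is not satisfied (F OR F OR F).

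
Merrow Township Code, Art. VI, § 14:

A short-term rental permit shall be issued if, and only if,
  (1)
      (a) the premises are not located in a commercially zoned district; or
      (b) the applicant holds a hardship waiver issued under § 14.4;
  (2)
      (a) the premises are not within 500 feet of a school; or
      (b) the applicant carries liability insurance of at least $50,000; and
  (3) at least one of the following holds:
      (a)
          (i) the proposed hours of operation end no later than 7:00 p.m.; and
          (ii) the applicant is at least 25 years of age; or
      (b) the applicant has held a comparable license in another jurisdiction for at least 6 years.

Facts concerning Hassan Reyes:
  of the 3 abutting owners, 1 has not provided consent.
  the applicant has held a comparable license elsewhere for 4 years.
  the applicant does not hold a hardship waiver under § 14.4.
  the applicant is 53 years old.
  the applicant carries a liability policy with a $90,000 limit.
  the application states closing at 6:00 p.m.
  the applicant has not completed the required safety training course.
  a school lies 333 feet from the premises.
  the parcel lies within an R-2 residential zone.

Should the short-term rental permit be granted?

(a) not (commercially zoned) — holds.
(b) hardship waiver — not met.
(1) = T OR F = true.
(a) ≥500 ft from school — fails.
(b) insurance ≥ $50,000 — holds.
So (2) is satisfied (F OR T).
(i) closes by 7 p.m. — met.
(ii) age ≥ 25 — satisfied.
(a) = T AND T = true.
(b) prior license ≥ 6 yr — not met.
(3): T OR F → true.
So Overall is satisfied (T AND T AND T).

Yes — granted.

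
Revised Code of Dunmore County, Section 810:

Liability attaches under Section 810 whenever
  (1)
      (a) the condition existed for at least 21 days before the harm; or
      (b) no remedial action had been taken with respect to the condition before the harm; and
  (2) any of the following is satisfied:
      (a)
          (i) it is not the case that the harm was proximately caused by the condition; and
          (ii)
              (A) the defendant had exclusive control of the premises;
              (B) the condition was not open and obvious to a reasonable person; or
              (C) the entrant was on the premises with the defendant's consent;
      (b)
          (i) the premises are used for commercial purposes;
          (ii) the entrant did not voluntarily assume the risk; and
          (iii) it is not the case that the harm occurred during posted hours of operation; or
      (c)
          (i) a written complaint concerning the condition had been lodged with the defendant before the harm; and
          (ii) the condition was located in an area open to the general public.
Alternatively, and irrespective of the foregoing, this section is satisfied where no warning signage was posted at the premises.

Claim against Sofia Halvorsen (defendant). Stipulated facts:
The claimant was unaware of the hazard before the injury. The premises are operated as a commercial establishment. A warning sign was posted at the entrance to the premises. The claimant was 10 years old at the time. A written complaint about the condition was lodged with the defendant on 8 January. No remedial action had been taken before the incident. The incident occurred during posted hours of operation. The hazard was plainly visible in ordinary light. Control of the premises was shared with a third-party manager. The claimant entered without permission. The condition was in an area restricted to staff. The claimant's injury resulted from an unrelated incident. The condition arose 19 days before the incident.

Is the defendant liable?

(a) condition ≥21 days old — fails.
(b) no remedial action — met.
(1): F OR T → true.
(i) not (proximate cause) — satisfied.
(A) exclusive control — fails.
(B) not open/obvious — not met.
(C) consent to enter — not satisfied.
(ii): F OR F OR F → false.
(a): T AND F → false.
(i) commercial use — holds.
(ii) no assumed risk — satisfied.
(iii) not (during posted hours) — not satisfied.
(b): T AND T AND F → false.
(i) complaint lodged — holds.
(ii) public area — not satisfied.
(c) = T AND F = false.
(2) = F OR F OR F = false.
Overall: T AND F → false.
Exception (no signage posted) — not satisfied.
Result: main false OR exception false → false.

No — not liable.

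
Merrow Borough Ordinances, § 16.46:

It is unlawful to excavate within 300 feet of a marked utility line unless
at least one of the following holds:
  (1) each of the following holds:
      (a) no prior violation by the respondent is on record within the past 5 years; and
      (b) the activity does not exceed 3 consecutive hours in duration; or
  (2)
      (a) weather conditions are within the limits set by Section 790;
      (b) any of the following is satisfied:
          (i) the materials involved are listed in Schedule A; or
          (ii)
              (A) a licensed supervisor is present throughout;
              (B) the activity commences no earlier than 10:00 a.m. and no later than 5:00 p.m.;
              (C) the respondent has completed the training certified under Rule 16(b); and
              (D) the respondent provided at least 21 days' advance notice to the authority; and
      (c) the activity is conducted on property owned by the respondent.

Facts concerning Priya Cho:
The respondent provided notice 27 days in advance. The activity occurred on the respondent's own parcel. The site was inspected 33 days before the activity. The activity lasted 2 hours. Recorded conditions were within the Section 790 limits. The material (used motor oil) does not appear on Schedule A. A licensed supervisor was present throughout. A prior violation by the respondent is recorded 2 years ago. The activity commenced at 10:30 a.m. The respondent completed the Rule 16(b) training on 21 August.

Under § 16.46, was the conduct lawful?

(a) no prior violation — not met.
(b) ≤ 3 hrs duration — met.
(1) = F AND T = false.
(a) weather ok — holds.
(i) Schedule A material — not satisfied.
(A) supervisor present — met.
(B) start within hours — holds.
(C) training certified — holds.
(D) ≥21 days' notice — satisfied.
So (ii) is satisfied (T AND T AND T AND T).
(b): F OR T → true.
(c) own property — met.
(2) = T AND T AND T = true.
Overall = F OR T = true.

Yes — lawful.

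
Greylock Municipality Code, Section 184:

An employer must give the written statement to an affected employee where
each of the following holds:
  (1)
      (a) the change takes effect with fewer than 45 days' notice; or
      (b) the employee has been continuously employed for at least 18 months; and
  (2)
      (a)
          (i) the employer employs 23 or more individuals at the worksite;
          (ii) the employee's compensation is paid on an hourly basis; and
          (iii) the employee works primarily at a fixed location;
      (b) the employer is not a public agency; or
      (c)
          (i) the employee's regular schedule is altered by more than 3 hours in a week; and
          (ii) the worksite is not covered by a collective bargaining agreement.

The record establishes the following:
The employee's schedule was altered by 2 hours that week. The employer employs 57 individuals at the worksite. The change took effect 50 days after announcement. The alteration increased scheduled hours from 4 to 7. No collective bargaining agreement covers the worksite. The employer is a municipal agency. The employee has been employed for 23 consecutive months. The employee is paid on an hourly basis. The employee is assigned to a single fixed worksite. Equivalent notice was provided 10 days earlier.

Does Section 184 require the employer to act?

Yes — required.

(a) < 45 days' notice — fails.
(b) tenure ≥ 18 mo. — met.
So (1) is satisfied (F OR T).
(i) ≥ 23 at site — met.
(ii) hourly-paid — met.
(iii) fixed location — satisfied.
(a) = T AND T AND T = true.
(b) not (public agency) — not met.
(i) schedule shift > 3h — fails.
(ii) no CBA — satisfied.
(c) = F AND T = false.
(2): T OR F OR F → true.
So Overall is satisfied (T AND T).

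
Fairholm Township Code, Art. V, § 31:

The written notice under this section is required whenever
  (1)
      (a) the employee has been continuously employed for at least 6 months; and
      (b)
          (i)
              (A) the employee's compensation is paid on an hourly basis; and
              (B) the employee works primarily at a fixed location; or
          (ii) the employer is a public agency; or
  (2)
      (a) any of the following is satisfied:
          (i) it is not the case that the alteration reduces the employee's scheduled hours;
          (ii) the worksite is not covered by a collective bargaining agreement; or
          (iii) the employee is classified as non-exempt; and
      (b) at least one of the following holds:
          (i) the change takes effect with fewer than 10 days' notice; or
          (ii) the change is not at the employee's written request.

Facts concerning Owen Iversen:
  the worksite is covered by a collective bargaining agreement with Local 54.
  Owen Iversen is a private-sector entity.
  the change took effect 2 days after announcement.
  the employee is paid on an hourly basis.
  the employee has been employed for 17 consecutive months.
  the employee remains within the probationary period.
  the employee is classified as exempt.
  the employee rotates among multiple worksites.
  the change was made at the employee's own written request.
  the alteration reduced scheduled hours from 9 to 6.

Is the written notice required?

No — not required.

(a) tenure ≥ 6 mo. — satisfied.
(A) hourly-paid — satisfied.
(B) fixed location — not met.
(i): T AND F → false.
(ii) public agency — not satisfied.
(b) = F OR F = false.
So (1) is not satisfied (T AND F).
(i) not (hours reduced) — not satisfied.
(ii) no CBA — not satisfied.
(iii) non-exempt — not met.
(a): F OR F OR F → false.
(i) < 10 days' notice — satisfied.
(ii) not employee-requested — not satisfied.
So (b) is satisfied (T OR F).
So (2) is not satisfied (F AND T).
So Overall is not satisfied (F OR F).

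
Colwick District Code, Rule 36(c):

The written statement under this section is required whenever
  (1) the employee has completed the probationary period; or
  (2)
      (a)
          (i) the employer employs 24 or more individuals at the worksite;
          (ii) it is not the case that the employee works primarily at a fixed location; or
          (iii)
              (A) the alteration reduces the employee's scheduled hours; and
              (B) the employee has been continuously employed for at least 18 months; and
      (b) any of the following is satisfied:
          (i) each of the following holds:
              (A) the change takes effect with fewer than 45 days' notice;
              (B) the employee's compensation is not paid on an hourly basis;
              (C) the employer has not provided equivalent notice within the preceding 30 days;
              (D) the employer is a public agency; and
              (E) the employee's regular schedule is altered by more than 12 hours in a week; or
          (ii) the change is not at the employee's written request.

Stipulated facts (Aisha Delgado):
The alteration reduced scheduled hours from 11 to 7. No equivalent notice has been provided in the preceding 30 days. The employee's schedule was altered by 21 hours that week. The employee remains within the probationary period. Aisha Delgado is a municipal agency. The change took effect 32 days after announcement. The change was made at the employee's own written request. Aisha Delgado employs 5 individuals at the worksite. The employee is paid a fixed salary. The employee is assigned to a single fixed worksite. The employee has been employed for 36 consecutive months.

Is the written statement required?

Yes — required.

(1) past probation — fails.
(i) ≥ 24 at site — fails.
(ii) not (fixed location) — not satisfied.
(A) hours reduced — met.
(B) tenure ≥ 18 mo. — met.
(iii) = T AND T = true.
(a) = F OR F OR T = true.
(A) < 45 days' notice — met.
(B) not (hourly-paid) — holds.
(C) no recent notice — holds.
(D) public agency — satisfied.
(E) schedule shift > 12h — met.
(i): T AND T AND T AND T AND T → true.
(ii) not employee-requested — not met.
(b) = T OR F = true.
(2): T AND T → true.
So Overall is satisfied (F OR T).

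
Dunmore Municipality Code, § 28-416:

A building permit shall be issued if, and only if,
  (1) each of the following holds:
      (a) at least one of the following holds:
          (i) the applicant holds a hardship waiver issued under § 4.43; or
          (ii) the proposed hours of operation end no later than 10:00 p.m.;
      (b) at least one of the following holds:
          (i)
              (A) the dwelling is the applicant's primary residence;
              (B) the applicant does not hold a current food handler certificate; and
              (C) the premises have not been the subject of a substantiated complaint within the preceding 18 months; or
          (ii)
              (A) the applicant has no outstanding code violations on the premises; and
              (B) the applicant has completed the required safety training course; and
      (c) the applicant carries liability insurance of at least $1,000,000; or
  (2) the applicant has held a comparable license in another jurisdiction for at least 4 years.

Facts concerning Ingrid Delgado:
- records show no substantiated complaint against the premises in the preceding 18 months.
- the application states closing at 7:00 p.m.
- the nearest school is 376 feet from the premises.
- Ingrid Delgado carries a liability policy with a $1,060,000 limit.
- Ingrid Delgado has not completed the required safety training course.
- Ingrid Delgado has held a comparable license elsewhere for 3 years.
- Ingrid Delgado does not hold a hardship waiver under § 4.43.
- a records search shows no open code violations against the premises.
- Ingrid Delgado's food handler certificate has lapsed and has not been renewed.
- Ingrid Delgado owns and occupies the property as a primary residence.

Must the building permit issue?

Yes — granted.

(i) hardship waiver — not satisfied.
(ii) closes by 10 p.m. — holds.
So (a) is satisfied (F OR T).
(A) primary residence — satisfied.
(B) not (food handler cert.) — satisfied.
(C) no complaint in 18 mo. — holds.
(i): T AND T AND T → true.
(A) no code violations — holds.
(B) safety training — not satisfied.
(ii) = T AND F = false.
(b) = T OR F = true.
(c) insurance ≥ $1,000,000 — holds.
(1) = T AND T AND T = true.
(2) prior license ≥ 4 yr — not met.
Overall: T OR F → true.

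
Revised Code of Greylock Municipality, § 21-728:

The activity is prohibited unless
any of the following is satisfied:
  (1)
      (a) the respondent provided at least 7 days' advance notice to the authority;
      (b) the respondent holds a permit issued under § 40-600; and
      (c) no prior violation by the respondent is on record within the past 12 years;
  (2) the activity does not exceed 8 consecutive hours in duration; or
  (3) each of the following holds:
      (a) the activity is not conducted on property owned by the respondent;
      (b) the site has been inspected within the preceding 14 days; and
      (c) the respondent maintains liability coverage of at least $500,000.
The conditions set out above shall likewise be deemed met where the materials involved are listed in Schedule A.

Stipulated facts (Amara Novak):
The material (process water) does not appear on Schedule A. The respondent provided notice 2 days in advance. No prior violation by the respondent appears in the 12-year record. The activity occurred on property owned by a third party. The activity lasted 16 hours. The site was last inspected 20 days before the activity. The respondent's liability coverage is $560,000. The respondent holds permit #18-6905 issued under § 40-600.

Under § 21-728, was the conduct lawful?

No — unlawful.

(a) ≥7 days' notice — not satisfied.
(b) holds permit — met.
(c) no prior violation — holds.
(1) = F AND T AND T = false.
(2) ≤ 8 hrs duration — not satisfied.
(a) not (own property) — holds.
(b) site inspected — not met.
(c) coverage ≥ $500,000 — met.
(3) = T AND F AND T = false.
So Overall is not satisfied (F OR F OR F).
Exception (Schedule A material) — not satisfied.
Result: main false OR exception false → false.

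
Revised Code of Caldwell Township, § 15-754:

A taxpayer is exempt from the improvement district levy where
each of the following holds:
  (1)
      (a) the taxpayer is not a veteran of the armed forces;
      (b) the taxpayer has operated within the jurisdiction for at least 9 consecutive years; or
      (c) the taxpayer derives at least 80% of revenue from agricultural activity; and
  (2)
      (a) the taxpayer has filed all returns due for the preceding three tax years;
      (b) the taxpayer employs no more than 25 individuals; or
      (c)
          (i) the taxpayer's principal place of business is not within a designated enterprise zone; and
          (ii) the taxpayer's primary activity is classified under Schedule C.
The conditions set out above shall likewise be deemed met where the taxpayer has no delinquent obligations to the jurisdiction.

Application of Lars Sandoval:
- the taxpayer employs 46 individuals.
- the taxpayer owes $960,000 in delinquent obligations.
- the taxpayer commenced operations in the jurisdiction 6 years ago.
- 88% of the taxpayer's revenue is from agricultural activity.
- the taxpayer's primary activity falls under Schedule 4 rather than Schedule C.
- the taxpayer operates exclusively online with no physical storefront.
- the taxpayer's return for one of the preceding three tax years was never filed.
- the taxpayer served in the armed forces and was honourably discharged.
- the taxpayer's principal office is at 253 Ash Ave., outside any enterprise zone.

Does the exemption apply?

No — not exempt.

(a) not (veteran) — not met.
(b) ≥ 9 yrs in jurisdiction — not met.
(c) ≥80% agricultural — satisfied.
(1) = F OR F OR T = true.
(a) returns current — not satisfied.
(b) ≤ 25 employees — fails.
(i) not (in enterprise zone) — holds.
(ii) Schedule C activity — not met.
(c) = T AND F = false.
(2): F OR F OR F → false.
Overall = T AND F = false.
Exception (no delinquency) — not satisfied.
Result: main false OR exception false → false.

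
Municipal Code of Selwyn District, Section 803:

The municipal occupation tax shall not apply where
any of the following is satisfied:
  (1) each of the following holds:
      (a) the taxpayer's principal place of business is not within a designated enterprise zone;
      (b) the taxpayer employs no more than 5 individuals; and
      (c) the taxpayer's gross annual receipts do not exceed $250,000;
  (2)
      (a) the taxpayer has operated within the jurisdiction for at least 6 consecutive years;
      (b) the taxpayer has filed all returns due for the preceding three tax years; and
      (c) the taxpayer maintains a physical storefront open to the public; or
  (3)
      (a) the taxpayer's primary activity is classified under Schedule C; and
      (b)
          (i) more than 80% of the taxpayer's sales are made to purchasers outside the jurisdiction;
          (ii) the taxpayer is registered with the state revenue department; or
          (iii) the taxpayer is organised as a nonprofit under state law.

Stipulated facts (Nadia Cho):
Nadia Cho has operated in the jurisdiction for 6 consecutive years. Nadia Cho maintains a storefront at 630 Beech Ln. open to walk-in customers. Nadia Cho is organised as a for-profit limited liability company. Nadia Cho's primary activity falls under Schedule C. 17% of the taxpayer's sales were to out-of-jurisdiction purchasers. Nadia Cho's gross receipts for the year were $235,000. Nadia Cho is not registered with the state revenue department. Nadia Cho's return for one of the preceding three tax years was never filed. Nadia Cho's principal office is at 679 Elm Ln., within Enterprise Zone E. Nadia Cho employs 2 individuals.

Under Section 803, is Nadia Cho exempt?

No — not exempt.

(a) not (in enterprise zone) — not satisfied.
(b) ≤ 5 employees — holds.
(c) receipts ≤ $250,000 — satisfied.
(1): F AND T AND T → false.
(a) ≥ 6 yrs in jurisdiction — holds.
(b) returns current — fails.
(c) has storefront — met.
So (2) is not satisfied (T AND F AND T).
(a) Schedule C activity — satisfied.
(i) >80% out-of-jur. sales — not met.
(ii) state-registered — fails.
(iii) nonprofit — not met.
(b): F OR F OR F → false.
(3): T AND F → false.
Overall: F OR F OR F → false.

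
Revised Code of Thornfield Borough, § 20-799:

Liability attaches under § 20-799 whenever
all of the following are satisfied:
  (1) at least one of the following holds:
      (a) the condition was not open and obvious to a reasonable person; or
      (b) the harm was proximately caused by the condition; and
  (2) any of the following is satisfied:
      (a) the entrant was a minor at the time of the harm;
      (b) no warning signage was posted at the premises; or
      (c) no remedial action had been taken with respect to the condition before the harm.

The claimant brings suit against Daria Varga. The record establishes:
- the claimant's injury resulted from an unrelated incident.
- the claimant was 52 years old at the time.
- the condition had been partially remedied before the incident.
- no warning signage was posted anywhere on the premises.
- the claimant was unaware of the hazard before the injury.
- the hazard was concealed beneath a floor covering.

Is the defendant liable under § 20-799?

Yes — liable.

(a) not open/obvious — met.
(b) proximate cause — not met.
(1) = T OR F = true.
(a) entrant a minor — fails.
(b) no signage posted — satisfied.
(c) no remedial action — not satisfied.
(2) = F OR T OR F = true.
So Overall is satisfied (T AND T).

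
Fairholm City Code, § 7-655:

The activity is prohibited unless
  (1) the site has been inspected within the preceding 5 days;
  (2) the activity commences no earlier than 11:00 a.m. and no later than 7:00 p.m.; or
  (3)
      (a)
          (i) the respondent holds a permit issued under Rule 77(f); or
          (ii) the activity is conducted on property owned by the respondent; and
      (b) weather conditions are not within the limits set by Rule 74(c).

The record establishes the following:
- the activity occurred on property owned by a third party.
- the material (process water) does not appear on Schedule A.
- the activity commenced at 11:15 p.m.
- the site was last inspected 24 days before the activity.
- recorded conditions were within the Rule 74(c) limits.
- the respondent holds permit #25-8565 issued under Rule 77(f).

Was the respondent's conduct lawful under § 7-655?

(1) site inspected — not satisfied.
(2) start within hours — not met.
(i) holds permit — met.
(ii) own property — not satisfied.
(a) = T OR F = true.
(b) not (weather ok) — not satisfied.
(3): T AND F → false.
Overall: F OR F OR F → false.

No — unlawful.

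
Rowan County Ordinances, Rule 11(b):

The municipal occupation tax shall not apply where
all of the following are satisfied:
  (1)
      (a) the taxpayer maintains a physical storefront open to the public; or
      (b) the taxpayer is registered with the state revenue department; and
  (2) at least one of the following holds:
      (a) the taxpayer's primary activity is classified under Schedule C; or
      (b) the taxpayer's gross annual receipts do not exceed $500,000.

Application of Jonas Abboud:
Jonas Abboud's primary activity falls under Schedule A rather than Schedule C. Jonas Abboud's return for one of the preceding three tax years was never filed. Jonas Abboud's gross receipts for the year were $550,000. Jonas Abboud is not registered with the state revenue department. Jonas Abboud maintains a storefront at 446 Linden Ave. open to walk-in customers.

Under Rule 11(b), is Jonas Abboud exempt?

No — not exempt.

(a) has storefront — met.
(b) state-registered — fails.
(1): T OR F → true.
(a) Schedule C activity — not met.
(b) receipts ≤ $500,000 — not satisfied.
So (2) is not satisfied (F OR F).
Overall = T AND F = false.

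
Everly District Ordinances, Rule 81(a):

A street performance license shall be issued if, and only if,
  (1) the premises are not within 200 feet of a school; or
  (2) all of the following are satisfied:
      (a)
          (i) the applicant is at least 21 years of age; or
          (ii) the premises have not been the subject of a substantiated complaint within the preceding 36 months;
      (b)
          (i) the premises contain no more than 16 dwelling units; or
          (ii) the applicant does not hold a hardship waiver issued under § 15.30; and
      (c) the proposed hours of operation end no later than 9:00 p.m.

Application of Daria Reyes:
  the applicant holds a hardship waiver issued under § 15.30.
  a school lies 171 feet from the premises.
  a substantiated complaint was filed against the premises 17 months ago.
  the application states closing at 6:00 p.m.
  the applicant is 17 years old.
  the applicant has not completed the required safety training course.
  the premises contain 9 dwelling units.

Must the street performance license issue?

No — denied.

(1) ≥200 ft from school — not met.
(i) age ≥ 21 — fails.
(ii) no complaint in 36 mo. — not satisfied.
So (a) is not satisfied (F OR F).
(i) ≤ 16 units — satisfied.
(ii) not (hardship waiver) — fails.
(b): T OR F → true.
(c) closes by 9 p.m. — satisfied.
So (2) is not satisfied (F AND T AND T).
Overall = F OR F = false.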